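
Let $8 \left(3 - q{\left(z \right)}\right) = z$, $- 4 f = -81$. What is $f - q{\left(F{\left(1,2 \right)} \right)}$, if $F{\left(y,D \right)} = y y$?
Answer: $\frac{139}{8} \approx 17.375$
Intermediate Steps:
$F{\left(y,D \right)} = y^{2}$
$f = \frac{81}{4}$ ($f = \left(- \frac{1}{4}\right) \left(-81\right) = \frac{81}{4} \approx 20.25$)
$q{\left(z \right)} = 3 - \frac{z}{8}$
$f - q{\left(F{\left(1,2 \right)} \right)} = \frac{81}{4} - \left(3 - \frac{1^{2}}{8}\right) = \frac{81}{4} - \left(3 - \frac{1}{8}\right) = \frac{81}{4} - \frac{23}{8} = \frac{139}{8}$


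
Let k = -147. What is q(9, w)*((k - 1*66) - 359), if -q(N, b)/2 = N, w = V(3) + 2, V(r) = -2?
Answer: 10296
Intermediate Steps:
w = 0 (w = -2 + 2 = 0)
q(N, b) = -2*N
q(9, w)*((k - 1*66) - 359) = (-2*9)*((-147 - 1*66) - 359) = -18*((-147 - 66) - 359) = -18*(-213 - 359) = -18*(-572) = 10296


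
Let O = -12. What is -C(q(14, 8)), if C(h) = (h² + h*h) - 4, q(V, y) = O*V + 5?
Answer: -53134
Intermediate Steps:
q(V, y) = 5 - 12*V (q(V, y) = -12*V + 5 = 5 - 12*V)
C(h) = -4 + 2*h² (C(h) = (h² + h²) - 4 = 2*h² - 4 = -4 + 2*h²)
-C(q(14, 8)) = -(-4 + 2*(5 - 12*14)²) = -(-4 + 2*(5 - 168)²) = -(-4 + 2*(-163)²) = -(-4 + 2*26569) = -(-4 + 53138) = -1*53134 = -53134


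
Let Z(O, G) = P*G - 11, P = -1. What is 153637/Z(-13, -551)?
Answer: 153637/540 ≈ 284.51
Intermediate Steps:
Z(O, G) = -11 - G (Z(O, G) = -G - 11 = -11 - G)
153637/Z(-13, -551) = 153637/(-11 - 1*(-551)) = 153637/(-11 + 551) = 153637/540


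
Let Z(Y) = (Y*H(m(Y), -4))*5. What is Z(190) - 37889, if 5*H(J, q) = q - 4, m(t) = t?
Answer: -39409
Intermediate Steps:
H(J, q) = -4/5 + q/5 (H(J, q) = (q - 4)/5 = (-4 + q)/5 = -4/5 + q/5)
Z(Y) = -8*Y (Z(Y) = (Y*(-4/5 + (1/5)*(-4)))*5 = (Y*(-4/5 - 4/5))*5 = (Y*(-8/5))*5 = -8*Y/5*5 = -8*Y)
Z(190) - 37889 = -8*190 - 37889 = -1520 - 37889 = -39409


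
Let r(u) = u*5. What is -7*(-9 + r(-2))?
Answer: 133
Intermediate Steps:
r(u) = 5*u
-7*(-9 + r(-2)) = -7*(-9 + 5*(-2)) = -7*(-9 - 10) = -7*(-19) = 133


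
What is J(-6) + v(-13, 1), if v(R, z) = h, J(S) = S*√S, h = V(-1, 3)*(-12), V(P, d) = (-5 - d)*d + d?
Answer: 252 - 6*I*√6 ≈ 252.0 - 14.697*I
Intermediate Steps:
V(P, d) = d + d*(-5 - d) (V(P, d) = d*(-5 - d) + d = d + d*(-5 - d))
h = 252 (h = -1*3*(4 + 3)*(-12) = -1*3*7*(-12) = -21*(-12) = 252)
J(S) = S^(3/2)
v(R, z) = 252
J(-6) + v(-13, 1) = (-6)^(3/2) + 252 = -6*I*√6 + 252 = 252 - 6*I*√6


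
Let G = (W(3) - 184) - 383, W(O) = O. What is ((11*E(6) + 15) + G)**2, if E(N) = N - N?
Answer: 301401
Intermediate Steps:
E(N) = 0
G = -564 (G = (3 - 184) - 383 = -181 - 383 = -564)
((11*E(6) + 15) + G)**2 = ((11*0 + 15) - 564)**2 = ((0 + 15) - 564)**2 = (15 - 564)**2 = (-549)**2 = 301401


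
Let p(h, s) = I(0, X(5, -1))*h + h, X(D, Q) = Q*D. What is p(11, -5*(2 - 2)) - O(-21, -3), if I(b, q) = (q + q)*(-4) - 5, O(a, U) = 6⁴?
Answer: -900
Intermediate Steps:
O(a, U) = 1296
X(D, Q) = D*Q
I(b, q) = -5 - 8*q (I(b, q) = (2*q)*(-4) - 5 = -8*q - 5 = -5 - 8*q)
p(h, s) = 36*h (p(h, s) = (-5 - 40*(-1))*h + h = (-5 - 8*(-5))*h + h = (-5 + 40)*h + h = 35*h + h = 36*h)
p(11, -5*(2 - 2)) - O(-21, -3) = 36*11 - 1*1296 = 396 - 1296 = -900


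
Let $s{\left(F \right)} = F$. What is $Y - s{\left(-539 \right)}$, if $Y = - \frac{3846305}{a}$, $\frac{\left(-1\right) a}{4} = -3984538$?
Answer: $\frac{8586817623}{15938152} \approx 538.76$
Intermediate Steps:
$a = 15938152$ ($a = \left(-4\right) \left(-3984538\right) = 15938152$)
$Y = - \frac{3846305}{15938152} \approx -0.24133$
$Y - s{\left(-539 \right)} = - \frac{3846305}{15938152} - -539 = - \frac{3846305}{15938152} + 539 = \frac{8586817623}{15938152}$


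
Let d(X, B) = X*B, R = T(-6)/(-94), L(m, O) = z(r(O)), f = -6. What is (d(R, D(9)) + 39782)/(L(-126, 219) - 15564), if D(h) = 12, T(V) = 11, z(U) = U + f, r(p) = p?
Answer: -1869688/721497 ≈ -2.5914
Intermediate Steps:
z(U) = -6 + U (z(U) = U - 6 = -6 + U)
L(m, O) = -6 + O
R = -11/94 (R = 11/(-94) = 11*(-1/94) = -11/94 ≈ -0.11702)
d(X, B) = B*X
(d(R, D(9)) + 39782)/(L(-126, 219) - 15564) = (12*(-11/94) + 39782)/((-6 + 219) - 15564) = (-66/47 + 39782)/(213 - 15564) = (1869688/47)/(-15351) = (1869688/47)*(-1/15351) = -1869688/721497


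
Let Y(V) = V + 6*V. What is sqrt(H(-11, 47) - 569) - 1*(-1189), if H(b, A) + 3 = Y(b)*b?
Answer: 1189 + 5*sqrt(11) ≈ 1205.6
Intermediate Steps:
Y(V) = 7*V
H(b, A) = -3 + 7*b**2 (H(b, A) = -3 + (7*b)*b = -3 + 7*b**2)
sqrt(H(-11, 47) - 569) - 1*(-1189) = sqrt((-3 + 7*(-11)**2) - 569) - 1*(-1189) = sqrt((-3 + 7*121) - 569) + 1189 = sqrt((-3 + 847) - 569) + 1189 = sqrt(844 - 569) + 1189 = sqrt(275) + 1189 = 5*sqrt(11) + 1189 = 1189 + 5*sqrt(11)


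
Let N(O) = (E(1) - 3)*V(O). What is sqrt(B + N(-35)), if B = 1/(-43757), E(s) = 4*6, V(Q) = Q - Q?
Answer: I*sqrt(893)/6251 ≈ 0.0047805*I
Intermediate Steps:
V(Q) = 0
E(s) = 24
B = -1/43757 ≈ -2.2853e-5
N(O) = 0 (N(O) = (24 - 3)*0 = 21*0 = 0)
sqrt(B + N(-35)) = sqrt(-1/43757 + 0) = sqrt(-1/43757) = I*sqrt(893)/6251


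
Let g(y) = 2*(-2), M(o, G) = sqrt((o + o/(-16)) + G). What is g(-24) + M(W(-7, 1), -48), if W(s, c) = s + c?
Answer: -4 + I*sqrt(858)/4 ≈ -4.0 + 7.3229*I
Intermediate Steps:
W(s, c) = c + s
M(o, G) = sqrt(G + 15*o/16) (M(o, G) = sqrt((o + o*(-1/16)) + G) = sqrt((o - o/16) + G) = sqrt(15*o/16 + G) = sqrt(G + 15*o/16))
g(y) = -4
g(-24) + M(W(-7, 1), -48) = -4 + sqrt(15*(1 - 7) + 16*(-48))/4 = -4 + sqrt(15*(-6) - 768)/4 = -4 + sqrt(-90 - 768)/4 = -4 + sqrt(-858)/4 = -4 + (I*sqrt(858))/4 = -4 + I*sqrt(858)/4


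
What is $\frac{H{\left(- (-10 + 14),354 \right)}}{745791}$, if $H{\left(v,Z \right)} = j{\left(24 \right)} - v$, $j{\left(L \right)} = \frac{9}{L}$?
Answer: $\frac{35}{5966328} \approx 5.8663 \cdot 10^{-6}$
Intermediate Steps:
$H{\left(v,Z \right)} = \frac{3}{8} - v$ ($H{\left(v,Z \right)} = \frac{9}{24} - v = 9 \cdot \frac{1}{24} - v = \frac{3}{8} - v$)
$\frac{H{\left(- (-10 + 14),354 \right)}}{745791} = \frac{\frac{3}{8} - - (-10 + 14)}{745791} = \left(\frac{3}{8} - \left(-1\right) 4\right) \frac{1}{745791} = \left(\frac{3}{8} - -4\right) \frac{1}{745791} = \left(\frac{3}{8} + 4\right) \frac{1}{745791} = \frac{35}{8} \cdot \frac{1}{745791} = \frac{35}{5966328}$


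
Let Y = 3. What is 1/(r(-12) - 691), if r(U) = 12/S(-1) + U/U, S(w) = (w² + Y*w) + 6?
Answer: -1/687 ≈ -0.0014556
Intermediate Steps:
S(w) = 6 + w² + 3*w (S(w) = (w² + 3*w) + 6 = 6 + w² + 3*w)
r(U) = 4 (r(U) = 12/(6 + (-1)² + 3*(-1)) + U/U = 12/(6 + 1 - 3) + 1 = 12/4 + 1 = 12*(¼) + 1 = 3 + 1 = 4)
1/(r(-12) - 691) = 1/(4 - 691) = 1/(-687) = -1/687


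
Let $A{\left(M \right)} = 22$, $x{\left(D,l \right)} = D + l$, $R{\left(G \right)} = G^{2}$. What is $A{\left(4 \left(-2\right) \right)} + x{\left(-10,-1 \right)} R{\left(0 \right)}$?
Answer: $22$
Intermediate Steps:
$A{\left(4 \left(-2\right) \right)} + x{\left(-10,-1 \right)} R{\left(0 \right)} = 22 + \left(-10 - 1\right) 0^{2} = 22 - 0 = 22 + 0 = 22$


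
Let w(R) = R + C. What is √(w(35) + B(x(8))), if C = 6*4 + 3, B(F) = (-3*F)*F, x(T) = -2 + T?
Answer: I*√46 ≈ 6.7823*I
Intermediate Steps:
B(F) = -3*F²
C = 27 (C = 24 + 3 = 27)
w(R) = 27 + R (w(R) = R + 27 = 27 + R)
√(w(35) + B(x(8))) = √((27 + 35) - 3*(-2 + 8)²) = √(62 - 3*6²) = √(62 - 3*36) = √(62 - 108) = √(-46) = I*√46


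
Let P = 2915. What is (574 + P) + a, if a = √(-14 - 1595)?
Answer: 3489 + I*√1609 ≈ 3489.0 + 40.112*I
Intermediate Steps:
a = I*√1609 (a = √(-1609) = I*√1609 ≈ 40.112*I)
(574 + P) + a = (574 + 2915) + I*√1609 = 3489 + I*√1609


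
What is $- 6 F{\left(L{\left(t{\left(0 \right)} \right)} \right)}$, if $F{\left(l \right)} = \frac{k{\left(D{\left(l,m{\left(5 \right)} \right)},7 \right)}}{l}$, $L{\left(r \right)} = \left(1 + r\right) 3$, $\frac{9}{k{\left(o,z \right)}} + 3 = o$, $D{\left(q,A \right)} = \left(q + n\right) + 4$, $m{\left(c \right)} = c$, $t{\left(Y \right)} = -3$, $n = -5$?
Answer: $- \frac{9}{10} \approx -0.9$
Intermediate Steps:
$D{\left(q,A \right)} = -1 + q$ ($D{\left(q,A \right)} = \left(q - 5\right) + 4 = \left(-5 + q\right) + 4 = -1 + q$)
$k{\left(o,z \right)} = \frac{9}{-3 + o}$
$L{\left(r \right)} = 3 + 3 r$
$F{\left(l \right)} = \frac{9}{l \left(-4 + l\right)}$ ($F{\left(l \right)} = \frac{9 \frac{1}{-3 + \left(-1 + l\right)}}{l} = \frac{9 \frac{1}{-4 + l}}{l} = \frac{9}{l \left(-4 + l\right)}$)
$- 6 F{\left(L{\left(t{\left(0 \right)} \right)} \right)} = - 6 \frac{9}{\left(3 + 3 \left(-3\right)\right) \left(-4 + \left(3 + 3 \left(-3\right)\right)\right)} = - 6 \frac{9}{\left(3 - 9\right) \left(-4 + \left(3 - 9\right)\right)} = - 6 \frac{9}{\left(-6\right) \left(-4 - 6\right)} = - 6 \cdot 9 \left(- \frac{1}{6}\right) \frac{1}{-10} = - 6 \cdot 9 \left(- \frac{1}{6}\right) \left(- \frac{1}{10}\right) = \left(-6\right) \frac{3}{20} = - \frac{9}{10}$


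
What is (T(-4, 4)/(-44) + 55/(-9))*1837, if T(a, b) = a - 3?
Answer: -393619/36 ≈ -10934.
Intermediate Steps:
T(a, b) = -3 + a
(T(-4, 4)/(-44) + 55/(-9))*1837 = ((-3 - 4)/(-44) + 55/(-9))*1837 = (-7*(-1/44) + 55*(-⅑))*1837 = (7/44 - 55/9)*1837 = -2357/396*1837 = -393619/36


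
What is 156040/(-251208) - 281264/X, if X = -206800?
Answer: 299896054/405857925 ≈ 0.73892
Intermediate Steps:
156040/(-251208) - 281264/X = 156040/(-251208) - 281264/(-206800) = 156040*(-1/251208) - 281264*(-1/206800) = -19505/31401 + 17579/12925 = 299896054/405857925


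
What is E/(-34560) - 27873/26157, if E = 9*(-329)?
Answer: -32808889/33480960 ≈ -0.97993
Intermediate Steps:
E = -2961
E/(-34560) - 27873/26157 = -2961/(-34560) - 27873/26157 = -2961*(-1/34560) - 27873*1/26157 = 329/3840 - 9291/8719 = -32808889/33480960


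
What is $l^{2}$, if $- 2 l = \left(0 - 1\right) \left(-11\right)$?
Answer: $\frac{121}{4} \approx 30.25$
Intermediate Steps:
$l = - \frac{11}{2}$ ($l = - \frac{\left(0 - 1\right) \left(-11\right)}{2} = - \frac{\left(-1\right) \left(-11\right)}{2} = \left(- \frac{1}{2}\right) 11 = - \frac{11}{2} \approx -5.5$)
$l^{2} = \left(- \frac{11}{2}\right)^{2} = \frac{121}{4}$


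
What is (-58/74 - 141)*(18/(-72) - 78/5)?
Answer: 831491/370 ≈ 2247.3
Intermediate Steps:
(-58/74 - 141)*(18/(-72) - 78/5) = (-58*1/74 - 141)*(18*(-1/72) - 78*1/5) = (-29/37 - 141)*(-1/4 - 78/5) = -5246/37*(-317/20) = 831491/370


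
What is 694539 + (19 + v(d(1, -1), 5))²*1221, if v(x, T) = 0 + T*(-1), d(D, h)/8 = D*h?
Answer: 933855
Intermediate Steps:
d(D, h) = 8*D*h (d(D, h) = 8*(D*h) = 8*D*h)
v(x, T) = -T (v(x, T) = 0 - T = -T)
694539 + (19 + v(d(1, -1), 5))²*1221 = 694539 + (19 - 1*5)²*1221 = 694539 + (19 - 5)²*1221 = 694539 + 14²*1221 = 694539 + 196*1221 = 694539 + 239316 = 933855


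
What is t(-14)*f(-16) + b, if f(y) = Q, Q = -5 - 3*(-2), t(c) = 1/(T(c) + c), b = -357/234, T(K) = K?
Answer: -1705/1092 ≈ -1.5614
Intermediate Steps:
b = -119/78 (b = -357*1/234 = -119/78 ≈ -1.5256)
t(c) = 1/(2*c) (t(c) = 1/(c + c) = 1/(2*c))
Q = 1 (Q = -5 + 6 = 1)
f(y) = 1
t(-14)*f(-16) + b = ((1/2)/(-14))*1 - 119/78 = ((1/2)*(-1/14))*1 - 119/78 = -1/28*1 - 119/78 = -1/28 - 119/78 = -1705/1092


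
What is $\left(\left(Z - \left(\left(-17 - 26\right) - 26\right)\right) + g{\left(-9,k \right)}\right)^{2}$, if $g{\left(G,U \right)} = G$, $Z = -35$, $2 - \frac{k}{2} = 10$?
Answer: $625$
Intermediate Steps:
$k = -16$ ($k = 4 - 20 = -16$)
$\left(\left(Z - \left(\left(-17 - 26\right) - 26\right)\right) + g{\left(-9,k \right)}\right)^{2} = \left(\left(-35 - \left(\left(-17 - 26\right) - 26\right)\right) - 9\right)^{2} = \left(\left(-35 - \left(-43 - 26\right)\right) - 9\right)^{2} = \left(\left(-35 - -69\right) - 9\right)^{2} = \left(\left(-35 + 69\right) - 9\right)^{2} = \left(34 - 9\right)^{2} = 25^{2} = 625$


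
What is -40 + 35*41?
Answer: 1395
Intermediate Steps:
-40 + 35*41 = -40 + 1435 = 1395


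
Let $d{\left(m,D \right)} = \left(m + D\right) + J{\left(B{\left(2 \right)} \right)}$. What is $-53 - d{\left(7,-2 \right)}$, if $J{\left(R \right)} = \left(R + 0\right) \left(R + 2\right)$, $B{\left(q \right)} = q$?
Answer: $-66$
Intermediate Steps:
$J{\left(R \right)} = R \left(2 + R\right)$
$d{\left(m,D \right)} = 8 + D + m$ ($d{\left(m,D \right)} = \left(m + D\right) + 2 \left(2 + 2\right) = \left(D + m\right) + 2 \cdot 4 = \left(D + m\right) + 8 = 8 + D + m$)
$-53 - d{\left(7,-2 \right)} = -53 - \left(8 - 2 + 7\right) = -53 - 13 = -66$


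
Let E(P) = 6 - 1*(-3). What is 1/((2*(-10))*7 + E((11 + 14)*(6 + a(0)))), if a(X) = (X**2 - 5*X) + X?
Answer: -1/131 ≈ -0.0076336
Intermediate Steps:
a(X) = X**2 - 4*X
E(P) = 9 (E(P) = 6 + 3 = 9)
1/((2*(-10))*7 + E((11 + 14)*(6 + a(0)))) = 1/((2*(-10))*7 + 9) = 1/(-20*7 + 9) = 1/(-140 + 9) = 1/(-131) = -1/131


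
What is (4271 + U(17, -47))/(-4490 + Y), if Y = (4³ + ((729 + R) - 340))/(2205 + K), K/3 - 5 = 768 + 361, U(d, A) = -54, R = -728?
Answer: -23644719/25175705 ≈ -0.93919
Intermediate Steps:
K = 3402 (K = 15 + 3*(768 + 361) = 15 + 3*1129 = 15 + 3387 = 3402)
Y = -275/5607 (Y = (4³ + ((729 - 728) - 340))/(2205 + 3402) = (64 + (1 - 340))/5607 = (64 - 339)*(1/5607) = -275*1/5607 = -275/5607 ≈ -0.049046)
(4271 + U(17, -47))/(-4490 + Y) = (4271 - 54)/(-4490 - 275/5607) = 4217/(-25175705/5607) = 4217*(-5607/25175705) = -23644719/25175705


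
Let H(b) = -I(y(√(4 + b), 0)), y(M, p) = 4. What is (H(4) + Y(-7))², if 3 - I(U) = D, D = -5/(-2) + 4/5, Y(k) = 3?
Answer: 1089/100 ≈ 10.890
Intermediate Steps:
D = 33/10 (D = -5*(-½) + 4*(⅕) = 5/2 + ⅘ = 33/10 ≈ 3.3000)
I(U) = -3/10 (I(U) = 3 - 1*33/10 = 3 - 33/10 = -3/10)
H(b) = 3/10 (H(b) = -1*(-3/10) = 3/10)
(H(4) + Y(-7))² = (3/10 + 3)² = (33/10)² = 1089/100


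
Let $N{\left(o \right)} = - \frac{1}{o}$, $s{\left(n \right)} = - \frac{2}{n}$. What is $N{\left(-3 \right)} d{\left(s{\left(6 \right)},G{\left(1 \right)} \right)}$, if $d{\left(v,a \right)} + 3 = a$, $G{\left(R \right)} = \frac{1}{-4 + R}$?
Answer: $- \frac{10}{9} \approx -1.1111$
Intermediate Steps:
$d{\left(v,a \right)} = -3 + a$
$N{\left(-3 \right)} d{\left(s{\left(6 \right)},G{\left(1 \right)} \right)} = - \frac{1}{-3} \left(-3 + \frac{1}{-4 + 1}\right) = \left(-1\right) \left(- \frac{1}{3}\right) \left(-3 + \frac{1}{-3}\right) = \frac{-3 - \frac{1}{3}}{3} = \frac{1}{3} \left(- \frac{10}{3}\right) = - \frac{10}{9}$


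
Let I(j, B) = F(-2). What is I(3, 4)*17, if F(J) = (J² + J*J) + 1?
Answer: 153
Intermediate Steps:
F(J) = 1 + 2*J² (F(J) = (J² + J²) + 1 = 2*J² + 1 = 1 + 2*J²)
I(j, B) = 9 (I(j, B) = 1 + 2*(-2)² = 1 + 2*4 = 1 + 8 = 9)
I(3, 4)*17 = 9*17 = 153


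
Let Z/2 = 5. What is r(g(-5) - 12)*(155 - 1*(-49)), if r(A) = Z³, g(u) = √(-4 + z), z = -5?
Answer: 204000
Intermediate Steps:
g(u) = 3*I (g(u) = √(-4 - 5) = √(-9) = 3*I)
Z = 10 (Z = 2*5 = 10)
r(A) = 1000 (r(A) = 10³ = 1000)
r(g(-5) - 12)*(155 - 1*(-49)) = 1000*(155 - 1*(-49)) = 1000*(155 + 49) = 1000*204 = 204000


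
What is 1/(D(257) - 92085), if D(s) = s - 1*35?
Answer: -1/91863 ≈ -1.0886e-5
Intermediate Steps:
D(s) = -35 + s (D(s) = s - 35 = -35 + s)
1/(D(257) - 92085) = 1/((-35 + 257) - 92085) = 1/(222 - 92085) = 1/(-91863) = -1/91863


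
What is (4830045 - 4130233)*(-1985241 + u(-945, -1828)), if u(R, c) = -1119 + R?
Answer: -1390739886660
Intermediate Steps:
(4830045 - 4130233)*(-1985241 + u(-945, -1828)) = (4830045 - 4130233)*(-1985241 + (-1119 - 945)) = 699812*(-1985241 - 2064) = 699812*(-1987305) = -1390739886660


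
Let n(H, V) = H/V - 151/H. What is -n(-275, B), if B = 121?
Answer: 474/275 ≈ 1.7236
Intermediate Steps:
n(H, V) = -151/H + H/V
-n(-275, B) = -(-151/(-275) - 275/121) = -(-151*(-1/275) - 275*1/121) = -(151/275 - 25/11) = -1*(-474/275) = 474/275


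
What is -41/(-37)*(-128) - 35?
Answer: -6543/37 ≈ -176.84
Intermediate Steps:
-41/(-37)*(-128) - 35 = -41*(-1/37)*(-128) - 35 = (41/37)*(-128) - 35 = -5248/37 - 35 = -6543/37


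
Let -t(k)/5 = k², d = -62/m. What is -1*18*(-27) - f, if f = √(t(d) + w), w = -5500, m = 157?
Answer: 486 - 4*I*√8474295/157 ≈ 486.0 - 74.167*I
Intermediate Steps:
d = -62/157 ≈ -0.39490
t(k) = -5*k²
f = 4*I*√8474295/157 (f = √(-5*(-62/157)² - 5500) = √(-5*3844/24649 - 5500) = √(-19220/24649 - 5500) = √(-135588720/24649) = 4*I*√8474295/157 ≈ 74.167*I)
-1*18*(-27) - f = -1*18*(-27) - 4*I*√8474295/157 = -18*(-27) - 4*I*√8474295/157 = 486 - 4*I*√8474295/157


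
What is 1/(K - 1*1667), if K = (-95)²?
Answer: 1/7358 ≈ 0.00013591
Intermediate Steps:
K = 9025
1/(K - 1*1667) = 1/(9025 - 1*1667) = 1/(9025 - 1667) = 1/7358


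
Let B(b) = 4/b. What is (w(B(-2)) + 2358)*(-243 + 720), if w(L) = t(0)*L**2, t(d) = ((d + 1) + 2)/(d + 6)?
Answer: 1125720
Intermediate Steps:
t(d) = (3 + d)/(6 + d) (t(d) = ((1 + d) + 2)/(6 + d) = (3 + d)/(6 + d))
w(L) = L**2/2 (w(L) = ((3 + 0)/(6 + 0))*L**2 = (3/6)*L**2 = ((1/6)*3)*L**2 = L**2/2)
(w(B(-2)) + 2358)*(-243 + 720) = ((4/(-2))**2/2 + 2358)*(-243 + 720) = ((4*(-1/2))**2/2 + 2358)*477 = ((1/2)*(-2)**2 + 2358)*477 = ((1/2)*4 + 2358)*477 = (2 + 2358)*477 = 2360*477 = 1125720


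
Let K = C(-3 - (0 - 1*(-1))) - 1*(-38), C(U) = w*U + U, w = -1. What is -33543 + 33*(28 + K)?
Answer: -31365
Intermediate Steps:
C(U) = 0 (C(U) = -U + U = 0)
K = 38 (K = 0 - 1*(-38) = 0 + 38 = 38)
-33543 + 33*(28 + K) = -33543 + 33*(28 + 38) = -33543 + 33*66 = -33543 + 2178 = -31365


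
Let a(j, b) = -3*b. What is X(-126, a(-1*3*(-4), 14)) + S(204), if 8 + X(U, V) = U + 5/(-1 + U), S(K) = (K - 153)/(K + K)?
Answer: -136057/1016 ≈ -133.91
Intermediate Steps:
S(K) = (-153 + K)/(2*K) (S(K) = (-153 + K)/((2*K)) = (-153 + K)*(1/(2*K)) = (-153 + K)/(2*K))
X(U, V) = -8 + U + 5/(-1 + U) (X(U, V) = -8 + (U + 5/(-1 + U)) = -8 + U + 5/(-1 + U))
X(-126, a(-1*3*(-4), 14)) + S(204) = (13 + (-126)² - 9*(-126))/(-1 - 126) + (½)*(-153 + 204)/204 = (13 + 15876 + 1134)/(-127) + (½)*(1/204)*51 = -1/127*17023 + ⅛ = -17023/127 + ⅛ = -136057/1016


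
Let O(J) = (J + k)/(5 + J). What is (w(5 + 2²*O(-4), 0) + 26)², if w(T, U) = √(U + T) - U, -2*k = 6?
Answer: (26 + I*√23)² ≈ 653.0 + 249.38*I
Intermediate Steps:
k = -3 (k = -½*6 = -3)
O(J) = (-3 + J)/(5 + J) (O(J) = (J - 3)/(5 + J) = (-3 + J)/(5 + J))
w(T, U) = √(T + U) - U
(w(5 + 2²*O(-4), 0) + 26)² = ((√((5 + 2²*((-3 - 4)/(5 - 4))) + 0) - 1*0) + 26)² = ((√((5 + 4*(-7/1)) + 0) + 0) + 26)² = ((√((5 + 4*(1*(-7))) + 0) + 0) + 26)² = ((√((5 + 4*(-7)) + 0) + 0) + 26)² = ((√((5 - 28) + 0) + 0) + 26)² = ((√(-23 + 0) + 0) + 26)² = ((√(-23) + 0) + 26)² = ((I*√23 + 0) + 26)² = (I*√23 + 26)² = (26 + I*√23)²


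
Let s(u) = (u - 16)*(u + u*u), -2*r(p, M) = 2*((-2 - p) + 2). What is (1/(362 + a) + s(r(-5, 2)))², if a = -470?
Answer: 2057620321/11664 ≈ 1.7641e+5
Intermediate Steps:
r(p, M) = p (r(p, M) = -((-2 - p) + 2) = -(-1)*p = p)
s(u) = (-16 + u)*(u + u²)
(1/(362 + a) + s(r(-5, 2)))² = (1/(362 - 470) - 5*(-16 + (-5)² - 15*(-5)))² = (1/(-108) - 5*(-16 + 25 + 75))² = (-1/108 - 5*84)² = (-1/108 - 420)² = (-45361/108)² = 2057620321/11664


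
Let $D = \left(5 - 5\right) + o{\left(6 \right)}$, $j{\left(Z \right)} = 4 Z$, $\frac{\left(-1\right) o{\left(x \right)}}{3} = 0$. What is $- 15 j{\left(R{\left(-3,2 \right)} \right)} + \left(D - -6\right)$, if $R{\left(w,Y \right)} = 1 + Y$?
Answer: $-174$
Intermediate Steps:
$o{\left(x \right)} = 0$ ($o{\left(x \right)} = \left(-3\right) 0 = 0$)
$D = 0$ ($D = \left(5 - 5\right) + 0 = 0 + 0 = 0$)
$- 15 j{\left(R{\left(-3,2 \right)} \right)} + \left(D - -6\right) = - 15 \cdot 4 \left(1 + 2\right) + \left(0 - -6\right) = - 15 \cdot 4 \cdot 3 + \left(0 + 6\right) = \left(-15\right) 12 + 6 = -180 + 6 = -174$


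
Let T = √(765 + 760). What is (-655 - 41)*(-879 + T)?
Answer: 611784 - 3480*√61 ≈ 5.8460e+5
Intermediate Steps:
T = 5*√61 (T = √1525 = 5*√61 ≈ 39.051)
(-655 - 41)*(-879 + T) = (-655 - 41)*(-879 + 5*√61) = -696*(-879 + 5*√61) = 611784 - 3480*√61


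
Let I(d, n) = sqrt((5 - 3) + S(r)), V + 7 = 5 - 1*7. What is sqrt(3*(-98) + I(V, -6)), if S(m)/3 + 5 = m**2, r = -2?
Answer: sqrt(-294 + I) ≈ 0.0292 + 17.146*I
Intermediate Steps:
V = -9 (V = -7 + (5 - 1*7) = -7 + (5 - 7) = -7 - 2 = -9)
S(m) = -15 + 3*m**2
I(d, n) = I (I(d, n) = sqrt((5 - 3) + (-15 + 3*(-2)**2)) = sqrt(2 + (-15 + 3*4)) = sqrt(2 + (-15 + 12)) = sqrt(2 - 3) = sqrt(-1) = I)
sqrt(3*(-98) + I(V, -6)) = sqrt(3*(-98) + I) = sqrt(-294 + I)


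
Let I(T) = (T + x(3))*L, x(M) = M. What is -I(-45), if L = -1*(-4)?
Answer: 168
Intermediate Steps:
L = 4
I(T) = 12 + 4*T (I(T) = (T + 3)*4 = (3 + T)*4 = 12 + 4*T)
-I(-45) = -(12 + 4*(-45)) = -(12 - 180) = -1*(-168) = 168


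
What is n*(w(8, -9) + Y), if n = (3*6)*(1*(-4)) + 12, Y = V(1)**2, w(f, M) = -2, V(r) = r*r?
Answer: 60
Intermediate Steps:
V(r) = r**2
Y = 1 (Y = (1**2)**2 = 1**2 = 1)
n = -60 (n = 18*(-4) + 12 = -72 + 12 = -60)
n*(w(8, -9) + Y) = -60*(-2 + 1) = -60*(-1) = 60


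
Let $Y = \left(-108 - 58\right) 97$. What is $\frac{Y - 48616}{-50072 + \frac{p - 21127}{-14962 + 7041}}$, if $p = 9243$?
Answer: $\frac{256315639}{198304214} \approx 1.2925$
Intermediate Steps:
$Y = -16102$ ($Y = \left(-166\right) 97 = -16102$)
$\frac{Y - 48616}{-50072 + \frac{p - 21127}{-14962 + 7041}} = \frac{-16102 - 48616}{-50072 + \frac{9243 - 21127}{-14962 + 7041}} = - \frac{64718}{-50072 - \frac{11884}{-7921}} = - \frac{64718}{-50072 - - \frac{11884}{7921}} = - \frac{64718}{-50072 + \frac{11884}{7921}} = - \frac{64718}{- \frac{396608428}{7921}} = \left(-64718\right) \left(- \frac{7921}{396608428}\right) = \frac{256315639}{198304214}$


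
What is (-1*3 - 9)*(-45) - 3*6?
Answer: 522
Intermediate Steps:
(-1*3 - 9)*(-45) - 3*6 = (-3 - 9)*(-45) - 18 = -12*(-45) - 18 = 540 - 18 = 522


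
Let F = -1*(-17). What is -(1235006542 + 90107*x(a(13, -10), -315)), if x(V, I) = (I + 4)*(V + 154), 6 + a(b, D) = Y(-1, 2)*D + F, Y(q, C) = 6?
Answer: 1707437543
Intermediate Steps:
F = 17
a(b, D) = 11 + 6*D (a(b, D) = -6 + (6*D + 17) = -6 + (17 + 6*D) = 11 + 6*D)
x(V, I) = (4 + I)*(154 + V)
-(1235006542 + 90107*x(a(13, -10), -315)) = -(-3080578116 - 28023277*(11 + 6*(-10))) = -(-3080578116 - 28023277*(11 - 60)) = -90107/(1/((616 + 4*(-49) - 48510 - 315*(-49)) + 13706)) = -90107/(1/((616 - 196 - 48510 + 15435) + 13706)) = -90107/(1/(-32655 + 13706)) = -90107/(1/(-18949)) = -90107/(-1/18949) = -90107*(-18949) = 1707437543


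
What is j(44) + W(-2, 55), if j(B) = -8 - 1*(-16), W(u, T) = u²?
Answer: 12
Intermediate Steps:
j(B) = 8 (j(B) = -8 + 16 = 8)
j(44) + W(-2, 55) = 8 + (-2)² = 8 + 4 = 12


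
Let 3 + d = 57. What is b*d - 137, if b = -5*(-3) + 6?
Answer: 997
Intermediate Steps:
d = 54 (d = -3 + 57 = 54)
b = 21 (b = 15 + 6 = 21)
b*d - 137 = 21*54 - 137 = 1134 - 137 = 997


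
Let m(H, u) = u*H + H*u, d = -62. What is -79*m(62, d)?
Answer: 607352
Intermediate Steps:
m(H, u) = 2*H*u (m(H, u) = H*u + H*u = 2*H*u)
-79*m(62, d) = -158*62*(-62) = -79*(-7688) = 607352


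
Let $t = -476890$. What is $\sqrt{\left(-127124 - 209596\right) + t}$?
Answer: $i \sqrt{813610} \approx 902.0 i$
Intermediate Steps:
$\sqrt{\left(-127124 - 209596\right) + t} = \sqrt{\left(-127124 - 209596\right) - 476890} = \sqrt{-336720 - 476890} = \sqrt{-813610} = i \sqrt{813610}$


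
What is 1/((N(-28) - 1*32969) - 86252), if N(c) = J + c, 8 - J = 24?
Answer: -1/119265 ≈ -8.3847e-6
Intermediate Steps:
J = -16 (J = 8 - 1*24 = 8 - 24 = -16)
N(c) = -16 + c
1/((N(-28) - 1*32969) - 86252) = 1/(((-16 - 28) - 1*32969) - 86252) = 1/((-44 - 32969) - 86252) = 1/(-33013 - 86252) = 1/(-119265) = -1/119265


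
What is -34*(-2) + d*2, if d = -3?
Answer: 62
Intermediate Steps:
-34*(-2) + d*2 = -34*(-2) - 3*2 = 68 - 6 = 62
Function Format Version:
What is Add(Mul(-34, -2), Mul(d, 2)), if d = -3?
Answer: 62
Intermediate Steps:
Add(Mul(-34, -2), Mul(d, 2)) = Add(Mul(-34, -2), Mul(-3, 2)) = Add(68, -6) = 62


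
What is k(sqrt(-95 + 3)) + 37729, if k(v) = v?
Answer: 37729 + 2*I*sqrt(23) ≈ 37729.0 + 9.5917*I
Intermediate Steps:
k(sqrt(-95 + 3)) + 37729 = sqrt(-95 + 3) + 37729 = sqrt(-92) + 37729 = 2*I*sqrt(23) + 37729 = 37729 + 2*I*sqrt(23)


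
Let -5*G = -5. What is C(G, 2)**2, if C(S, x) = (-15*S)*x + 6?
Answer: 576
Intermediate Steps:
G = 1 (G = -1/5*(-5) = 1)
C(S, x) = 6 - 15*S*x (C(S, x) = -15*S*x + 6 = 6 - 15*S*x)
C(G, 2)**2 = (6 - 15*1*2)**2 = (6 - 30)**2 = (-24)**2 = 576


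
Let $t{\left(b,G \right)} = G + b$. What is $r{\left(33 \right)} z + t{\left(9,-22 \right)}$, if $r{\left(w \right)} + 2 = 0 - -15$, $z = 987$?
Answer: $12818$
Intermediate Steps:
$r{\left(w \right)} = 13$ ($r{\left(w \right)} = -2 + \left(0 - -15\right) = -2 + \left(0 + 15\right) = -2 + 15 = 13$)
$r{\left(33 \right)} z + t{\left(9,-22 \right)} = 13 \cdot 987 + \left(-22 + 9\right) = 12831 - 13 = 12818$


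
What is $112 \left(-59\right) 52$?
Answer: $-343616$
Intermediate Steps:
$112 \left(-59\right) 52 = \left(-6608\right) 52 = -343616$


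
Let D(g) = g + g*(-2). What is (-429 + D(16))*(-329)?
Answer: 146405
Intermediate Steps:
D(g) = -g (D(g) = g - 2*g = -g)
(-429 + D(16))*(-329) = (-429 - 1*16)*(-329) = (-429 - 16)*(-329) = -445*(-329) = 146405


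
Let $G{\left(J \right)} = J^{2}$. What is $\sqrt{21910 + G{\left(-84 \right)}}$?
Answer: $\sqrt{28966} \approx 170.19$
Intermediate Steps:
$\sqrt{21910 + G{\left(-84 \right)}} = \sqrt{21910 + \left(-84\right)^{2}} = \sqrt{21910 + 7056} = \sqrt{28966}$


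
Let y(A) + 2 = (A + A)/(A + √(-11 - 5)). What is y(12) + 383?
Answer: 1914/5 - 3*I/5 ≈ 382.8 - 0.6*I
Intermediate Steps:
y(A) = -2 + 2*A/(A + 4*I) (y(A) = -2 + (A + A)/(A + √(-11 - 5)) = -2 + (2*A)/(A + √(-16)) = -2 + (2*A)/(A + 4*I) = -2 + 2*A/(A + 4*I))
y(12) + 383 = -8*I/(12 + 4*I) + 383 = -8*I*(12 - 4*I)/160 + 383 = -I*(12 - 4*I)/20 + 383 = 383 - I*(12 - 4*I)/20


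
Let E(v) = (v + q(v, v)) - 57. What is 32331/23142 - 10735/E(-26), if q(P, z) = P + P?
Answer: 16852937/208278 ≈ 80.916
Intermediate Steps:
q(P, z) = 2*P
E(v) = -57 + 3*v (E(v) = (v + 2*v) - 57 = 3*v - 57 = -57 + 3*v)
32331/23142 - 10735/E(-26) = 32331/23142 - 10735/(-57 + 3*(-26)) = 32331*(1/23142) - 10735/(-57 - 78) = 10777/7714 - 10735/(-135) = 10777/7714 - 10735*(-1/135) = 10777/7714 + 2147/27 = 16852937/208278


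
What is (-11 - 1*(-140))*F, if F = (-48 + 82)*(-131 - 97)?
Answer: -1000008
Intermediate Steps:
F = -7752 (F = 34*(-228) = -7752)
(-11 - 1*(-140))*F = (-11 - 1*(-140))*(-7752) = (-11 + 140)*(-7752) = 129*(-7752) = -1000008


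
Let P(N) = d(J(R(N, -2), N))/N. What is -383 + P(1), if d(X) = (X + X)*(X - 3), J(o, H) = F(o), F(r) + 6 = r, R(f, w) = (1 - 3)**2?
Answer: -363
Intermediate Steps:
R(f, w) = 4 (R(f, w) = (-2)**2 = 4)
F(r) = -6 + r
J(o, H) = -6 + o
d(X) = 2*X*(-3 + X) (d(X) = (2*X)*(-3 + X) = 2*X*(-3 + X))
P(N) = 20/N (P(N) = (2*(-6 + 4)*(-3 + (-6 + 4)))/N = (2*(-2)*(-3 - 2))/N = (2*(-2)*(-5))/N = 20/N)
-383 + P(1) = -383 + 20/1 = -383 + 20*1 = -383 + 20 = -363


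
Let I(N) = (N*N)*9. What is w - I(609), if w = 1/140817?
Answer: -470037147992/140817 ≈ -3.3379e+6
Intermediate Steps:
w = 1/140817 ≈ 7.1014e-6
I(N) = 9*N² (I(N) = N²*9 = 9*N²)
w - I(609) = 1/140817 - 9*609² = 1/140817 - 9*370881 = 1/140817 - 1*3337929 = 1/140817 - 3337929 = -470037147992/140817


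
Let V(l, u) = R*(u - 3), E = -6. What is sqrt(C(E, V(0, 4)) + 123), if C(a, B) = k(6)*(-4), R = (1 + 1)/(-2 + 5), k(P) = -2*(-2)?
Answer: sqrt(107) ≈ 10.344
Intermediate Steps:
k(P) = 4
R = 2/3 ≈ 0.66667
V(l, u) = -2 + 2*u/3 (V(l, u) = 2*(u - 3)/3 = 2*(-3 + u)/3 = -2 + 2*u/3)
C(a, B) = -16 (C(a, B) = 4*(-4) = -16)
sqrt(C(E, V(0, 4)) + 123) = sqrt(-16 + 123) = sqrt(107)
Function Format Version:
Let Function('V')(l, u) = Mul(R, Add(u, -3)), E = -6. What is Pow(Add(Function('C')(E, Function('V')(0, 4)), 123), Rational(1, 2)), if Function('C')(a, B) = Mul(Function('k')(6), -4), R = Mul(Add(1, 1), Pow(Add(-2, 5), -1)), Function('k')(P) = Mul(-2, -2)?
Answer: Pow(107, Rational(1, 2)) ≈ 10.344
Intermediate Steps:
Function('k')(P) = 4
R = Rational(2, 3) (R = Mul(2, Pow(3, -1)) = Mul(2, Rational(1, 3)) = Rational(2, 3) ≈ 0.66667)
Function('V')(l, u) = Add(-2, Mul(Rational(2, 3), u)) (Function('V')(l, u) = Mul(Rational(2, 3), Add(u, -3)) = Mul(Rational(2, 3), Add(-3, u)) = Add(-2, Mul(Rational(2, 3), u)))
Function('C')(a, B) = -16 (Function('C')(a, B) = Mul(4, -4) = -16)
Pow(Add(Function('C')(E, Function('V')(0, 4)), 123), Rational(1, 2)) = Pow(Add(-16, 123), Rational(1, 2)) = Pow(107, Rational(1, 2))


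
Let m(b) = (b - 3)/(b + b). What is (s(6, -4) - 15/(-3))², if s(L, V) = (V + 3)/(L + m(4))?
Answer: 56169/2401 ≈ 23.394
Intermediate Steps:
m(b) = (-3 + b)/(2*b) (m(b) = (-3 + b)/((2*b)) = (-3 + b)*(1/(2*b)) = (-3 + b)/(2*b))
s(L, V) = (3 + V)/(⅛ + L) (s(L, V) = (V + 3)/(L + (½)*(-3 + 4)/4) = (3 + V)/(L + (½)*(¼)*1) = (3 + V)/(L + ⅛) = (3 + V)/(⅛ + L))
(s(6, -4) - 15/(-3))² = (8*(3 - 4)/(1 + 8*6) - 15/(-3))² = (8*(-1)/(1 + 48) - 15*(-⅓))² = (8*(-1)/49 + 5)² = (8*(1/49)*(-1) + 5)² = (-8/49 + 5)² = (237/49)² = 56169/2401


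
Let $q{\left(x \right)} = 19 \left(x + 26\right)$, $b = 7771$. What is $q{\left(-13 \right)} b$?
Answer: $1919437$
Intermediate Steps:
$q{\left(x \right)} = 494 + 19 x$ ($q{\left(x \right)} = 19 \left(26 + x\right) = 494 + 19 x$)
$q{\left(-13 \right)} b = \left(494 + 19 \left(-13\right)\right) 7771 = \left(494 - 247\right) 7771 = 247 \cdot 7771 = 1919437$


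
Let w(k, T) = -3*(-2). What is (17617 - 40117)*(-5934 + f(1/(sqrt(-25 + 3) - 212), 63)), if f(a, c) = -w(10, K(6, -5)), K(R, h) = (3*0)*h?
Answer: 133650000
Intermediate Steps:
K(R, h) = 0 (K(R, h) = 0*h = 0)
w(k, T) = 6
f(a, c) = -6 (f(a, c) = -1*6 = -6)
(17617 - 40117)*(-5934 + f(1/(sqrt(-25 + 3) - 212), 63)) = (17617 - 40117)*(-5934 - 6) = -22500*(-5940) = 133650000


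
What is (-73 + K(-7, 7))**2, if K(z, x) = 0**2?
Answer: 5329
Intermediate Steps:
K(z, x) = 0
(-73 + K(-7, 7))**2 = (-73 + 0)**2 = (-73)**2 = 5329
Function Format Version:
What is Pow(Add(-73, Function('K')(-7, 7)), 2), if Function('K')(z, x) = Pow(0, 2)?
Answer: 5329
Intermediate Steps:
Function('K')(z, x) = 0
Pow(Add(-73, Function('K')(-7, 7)), 2) = Pow(Add(-73, 0), 2) = Pow(-73, 2) = 5329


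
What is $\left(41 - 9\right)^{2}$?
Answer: $1024$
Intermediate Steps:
$\left(41 - 9\right)^{2} = 32^{2} = 1024$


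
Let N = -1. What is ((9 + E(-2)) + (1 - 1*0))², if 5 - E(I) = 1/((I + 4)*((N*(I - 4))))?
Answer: 32041/144 ≈ 222.51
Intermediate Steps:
E(I) = 5 - 1/((4 + I)*(4 - I)) (E(I) = 5 - 1/((I + 4)*((-(I - 4)))) = 5 - 1/((4 + I)*((-(-4 + I)))) = 5 - 1/((4 + I)*(4 - I)))
((9 + E(-2)) + (1 - 1*0))² = ((9 + (-79 + 5*(-2)²)/(-16 + (-2)²)) + (1 - 1*0))² = ((9 + (-79 + 5*4)/(-16 + 4)) + (1 + 0))² = ((9 + (-79 + 20)/(-12)) + 1)² = ((9 - 1/12*(-59)) + 1)² = ((9 + 59/12) + 1)² = (167/12 + 1)² = (179/12)² = 32041/144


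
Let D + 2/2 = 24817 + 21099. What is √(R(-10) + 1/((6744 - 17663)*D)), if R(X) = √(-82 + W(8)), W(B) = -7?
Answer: √(-501345885 + 251347696406433225*I*√89)/501345885 ≈ 2.1719 + 2.1719*I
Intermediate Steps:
R(X) = I*√89 (R(X) = √(-82 - 7) = √(-89) = I*√89)
D = 45915 (D = -1 + (24817 + 21099) = -1 + 45916 = 45915)
√(R(-10) + 1/((6744 - 17663)*D)) = √(I*√89 + 1/((6744 - 17663)*45915)) = √(I*√89 + (1/45915)/(-10919)) = √(I*√89 - 1/10919*1/45915) = √(I*√89 - 1/501345885) = √(-1/501345885 + I*√89)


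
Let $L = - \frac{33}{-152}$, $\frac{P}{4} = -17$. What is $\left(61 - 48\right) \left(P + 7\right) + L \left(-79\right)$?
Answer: $- \frac{123143}{152} \approx -810.15$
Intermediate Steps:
$P = -68$ ($P = 4 \left(-17\right) = -68$)
$L = \frac{33}{152}$ ($L = \left(-33\right) \left(- \frac{1}{152}\right) = \frac{33}{152} \approx 0.21711$)
$\left(61 - 48\right) \left(P + 7\right) + L \left(-79\right) = \left(61 - 48\right) \left(-68 + 7\right) + \frac{33}{152} \left(-79\right) = 13 \left(-61\right) - \frac{2607}{152} = -793 - \frac{2607}{152} = - \frac{123143}{152}$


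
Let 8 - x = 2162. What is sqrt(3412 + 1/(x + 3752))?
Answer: 7*sqrt(177814254)/1598 ≈ 58.412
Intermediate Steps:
x = -2154 (x = 8 - 1*2162 = 8 - 2162 = -2154)
sqrt(3412 + 1/(x + 3752)) = sqrt(3412 + 1/(-2154 + 3752)) = sqrt(3412 + 1/1598) = sqrt(5452377/1598) = 7*sqrt(177814254)/1598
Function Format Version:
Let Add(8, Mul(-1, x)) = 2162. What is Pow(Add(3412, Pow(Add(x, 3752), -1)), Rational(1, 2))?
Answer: Mul(Rational(7, 1598), Pow(177814254, Rational(1, 2))) ≈ 58.412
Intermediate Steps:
x = -2154 (x = Add(8, Mul(-1, 2162)) = Add(8, -2162) = -2154)
Pow(Add(3412, Pow(Add(x, 3752), -1)), Rational(1, 2)) = Pow(Add(3412, Pow(Add(-2154, 3752), -1)), Rational(1, 2)) = Pow(Add(3412, Pow(1598, -1)), Rational(1, 2)) = Pow(Add(3412, Rational(1, 1598)), Rational(1, 2)) = Pow(Rational(5452377, 1598), Rational(1, 2)) = Mul(Rational(7, 1598), Pow(177814254, Rational(1, 2)))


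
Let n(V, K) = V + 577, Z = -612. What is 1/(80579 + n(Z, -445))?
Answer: 1/80544 ≈ 1.2416e-5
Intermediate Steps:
n(V, K) = 577 + V
1/(80579 + n(Z, -445)) = 1/(80579 + (577 - 612)) = 1/(80579 - 35) = 1/80544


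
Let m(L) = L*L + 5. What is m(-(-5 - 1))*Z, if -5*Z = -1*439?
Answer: 17999/5 ≈ 3599.8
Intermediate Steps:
m(L) = 5 + L² (m(L) = L² + 5 = 5 + L²)
Z = 439/5 (Z = -(-1)*439/5 = -⅕*(-439) = 439/5 ≈ 87.800)
m(-(-5 - 1))*Z = (5 + (-(-5 - 1))²)*(439/5) = (5 + (-1*(-6))²)*(439/5) = (5 + 6²)*(439/5) = (5 + 36)*(439/5) = 41*(439/5) = 17999/5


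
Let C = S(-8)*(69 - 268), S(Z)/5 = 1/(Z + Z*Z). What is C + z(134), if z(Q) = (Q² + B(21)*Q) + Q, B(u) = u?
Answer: 1169629/56 ≈ 20886.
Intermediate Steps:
S(Z) = 5/(Z + Z²) (S(Z) = 5/(Z + Z*Z) = 5/(Z + Z²))
z(Q) = Q² + 22*Q (z(Q) = (Q² + 21*Q) + Q = Q² + 22*Q)
C = -995/56 (C = (5/(-8*(1 - 8)))*(69 - 268) = (5*(-⅛)/(-7))*(-199) = (5*(-⅛)*(-⅐))*(-199) = (5/56)*(-199) = -995/56 ≈ -17.768)
C + z(134) = -995/56 + 134*(22 + 134) = -995/56 + 134*156 = -995/56 + 20904 = 1169629/56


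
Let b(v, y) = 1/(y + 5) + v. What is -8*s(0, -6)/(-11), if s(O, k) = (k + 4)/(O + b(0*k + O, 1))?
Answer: -96/11 ≈ -8.7273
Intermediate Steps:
b(v, y) = v + 1/(5 + y) (b(v, y) = 1/(5 + y) + v = v + 1/(5 + y))
s(O, k) = (4 + k)/(⅙ + 2*O) (s(O, k) = (k + 4)/(O + (1 + 5*(0*k + O) + (0*k + O)*1)/(5 + 1)) = (4 + k)/(O + (1 + 5*(0 + O) + (0 + O)*1)/6) = (4 + k)/(O + (1 + 5*O + O*1)/6) = (4 + k)/(O + (1 + 5*O + O)/6) = (4 + k)/(O + (1 + 6*O)/6) = (4 + k)/(O + (⅙ + O)) = (4 + k)/(⅙ + 2*O))
-8*s(0, -6)/(-11) = -48*(4 - 6)/(1 + 12*0)/(-11) = -48*(-2)/(1 + 0)*(-1/11) = -48*(-2)/1*(-1/11) = -48*(-2)*(-1/11) = -8*(-12)*(-1/11) = 96*(-1/11) = -96/11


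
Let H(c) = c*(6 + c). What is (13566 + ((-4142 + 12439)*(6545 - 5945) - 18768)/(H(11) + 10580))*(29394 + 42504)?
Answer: 3619454461164/3589 ≈ 1.0085e+9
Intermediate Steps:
(13566 + ((-4142 + 12439)*(6545 - 5945) - 18768)/(H(11) + 10580))*(29394 + 42504) = (13566 + ((-4142 + 12439)*(6545 - 5945) - 18768)/(11*(6 + 11) + 10580))*(29394 + 42504) = (13566 + (8297*600 - 18768)/(11*17 + 10580))*71898 = (13566 + (4978200 - 18768)/(187 + 10580))*71898 = (13566 + 4959432/10767)*71898 = (13566 + 4959432*(1/10767))*71898 = (13566 + 1653144/3589)*71898 = (50341518/3589)*71898 = 3619454461164/3589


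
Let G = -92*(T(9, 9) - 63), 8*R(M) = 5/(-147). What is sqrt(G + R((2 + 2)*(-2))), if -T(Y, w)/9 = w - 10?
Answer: sqrt(35054178)/84 ≈ 70.484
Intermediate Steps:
T(Y, w) = 90 - 9*w (T(Y, w) = -9*(w - 10) = -9*(-10 + w) = 90 - 9*w)
R(M) = -5/1176 (R(M) = (5/(-147))/8 = (5*(-1/147))/8 = (1/8)*(-5/147) = -5/1176)
G = 4968 (G = -92*((90 - 9*9) - 63) = -92*((90 - 81) - 63) = -92*(9 - 63) = -92*(-54) = 4968)
sqrt(G + R((2 + 2)*(-2))) = sqrt(4968 - 5/1176) = sqrt(5842363/1176) = sqrt(35054178)/84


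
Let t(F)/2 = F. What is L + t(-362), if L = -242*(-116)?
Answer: 27348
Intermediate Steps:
t(F) = 2*F
L = 28072
L + t(-362) = 28072 + 2*(-362) = 28072 - 724 = 27348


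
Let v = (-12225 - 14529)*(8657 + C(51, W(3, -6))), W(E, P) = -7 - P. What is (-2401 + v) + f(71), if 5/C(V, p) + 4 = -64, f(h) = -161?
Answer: -7874739075/34 ≈ -2.3161e+8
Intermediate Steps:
C(V, p) = -5/68 (C(V, p) = 5/(-4 - 64) = 5/(-68) = 5*(-1/68) = -5/68)
v = -7874651967/34 (v = (-12225 - 14529)*(8657 - 5/68) = -26754*588671/68 = -7874651967/34 ≈ -2.3161e+8)
(-2401 + v) + f(71) = (-2401 - 7874651967/34) - 161 = -7874733601/34 - 161 = -7874739075/34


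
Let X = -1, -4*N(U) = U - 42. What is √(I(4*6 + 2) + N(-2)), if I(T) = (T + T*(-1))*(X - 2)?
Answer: √11 ≈ 3.3166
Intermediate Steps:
N(U) = 21/2 - U/4 (N(U) = -(U - 42)/4 = -(-42 + U)/4 = 21/2 - U/4)
I(T) = 0 (I(T) = (T + T*(-1))*(-1 - 2) = (T - T)*(-3) = 0*(-3) = 0)
√(I(4*6 + 2) + N(-2)) = √(0 + (21/2 - ¼*(-2))) = √(0 + (21/2 + ½)) = √(0 + 11) = √11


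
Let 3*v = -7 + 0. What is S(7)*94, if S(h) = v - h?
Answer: -2632/3 ≈ -877.33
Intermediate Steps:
v = -7/3 (v = (-7 + 0)/3 = (1/3)*(-7) = -7/3 ≈ -2.3333)
S(h) = -7/3 - h
S(7)*94 = (-7/3 - 1*7)*94 = (-7/3 - 7)*94 = -28/3*94 = -2632/3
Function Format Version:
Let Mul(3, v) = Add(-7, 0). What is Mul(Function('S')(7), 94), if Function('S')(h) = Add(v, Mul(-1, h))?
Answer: Rational(-2632, 3) ≈ -877.33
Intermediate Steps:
v = Rational(-7, 3) (v = Mul(Rational(1, 3), Add(-7, 0)) = Mul(Rational(1, 3), -7) = Rational(-7, 3) ≈ -2.3333)
Function('S')(h) = Add(Rational(-7, 3), Mul(-1, h))
Mul(Function('S')(7), 94) = Mul(Add(Rational(-7, 3), Mul(-1, 7)), 94) = Mul(Add(Rational(-7, 3), -7), 94) = Mul(Rational(-28, 3), 94) = Rational(-2632, 3)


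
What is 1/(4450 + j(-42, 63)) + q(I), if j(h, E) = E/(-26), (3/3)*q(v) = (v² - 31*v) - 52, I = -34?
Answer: 249544672/115637 ≈ 2158.0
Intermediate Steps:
q(v) = -52 + v² - 31*v (q(v) = (v² - 31*v) - 52 = -52 + v² - 31*v)
j(h, E) = -E/26 (j(h, E) = E*(-1/26) = -E/26)
1/(4450 + j(-42, 63)) + q(I) = 1/(4450 - 1/26*63) + (-52 + (-34)² - 31*(-34)) = 1/(4450 - 63/26) + (-52 + 1156 + 1054) = 1/(115637/26) + 2158 = 26/115637 + 2158 = 249544672/115637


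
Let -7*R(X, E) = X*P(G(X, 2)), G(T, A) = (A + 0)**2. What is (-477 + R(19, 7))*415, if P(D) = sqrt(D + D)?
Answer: -197955 - 15770*sqrt(2)/7 ≈ -2.0114e+5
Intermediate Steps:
G(T, A) = A**2
P(D) = sqrt(2)*sqrt(D) (P(D) = sqrt(2*D) = sqrt(2)*sqrt(D))
R(X, E) = -2*X*sqrt(2)/7 (R(X, E) = -X*sqrt(2)*sqrt(2**2)/7 = -X*sqrt(2)*sqrt(4)/7 = -X*sqrt(2)*2/7 = -X*2*sqrt(2)/7 = -2*X*sqrt(2)/7)
(-477 + R(19, 7))*415 = (-477 - 2/7*19*sqrt(2))*415 = (-477 - 38*sqrt(2)/7)*415 = -197955 - 15770*sqrt(2)/7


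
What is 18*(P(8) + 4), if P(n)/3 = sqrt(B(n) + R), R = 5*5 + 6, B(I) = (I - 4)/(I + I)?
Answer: 72 + 135*sqrt(5) ≈ 373.87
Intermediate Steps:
B(I) = (-4 + I)/(2*I) (B(I) = (-4 + I)/((2*I)) = (-4 + I)*(1/(2*I)) = (-4 + I)/(2*I))
R = 31 (R = 25 + 6 = 31)
P(n) = 3*sqrt(31 + (-4 + n)/(2*n)) (P(n) = 3*sqrt((-4 + n)/(2*n) + 31) = 3*sqrt(31 + (-4 + n)/(2*n)))
18*(P(8) + 4) = 18*(3*sqrt(126 - 8/8)/2 + 4) = 18*(3*sqrt(126 - 8*1/8)/2 + 4) = 18*(3*sqrt(126 - 1)/2 + 4) = 18*(3*sqrt(125)/2 + 4) = 18*(3*(5*sqrt(5))/2 + 4) = 18*(15*sqrt(5)/2 + 4) = 18*(4 + 15*sqrt(5)/2) = 72 + 135*sqrt(5)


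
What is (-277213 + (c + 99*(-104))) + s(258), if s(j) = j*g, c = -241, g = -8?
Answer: -289814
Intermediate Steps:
s(j) = -8*j (s(j) = j*(-8) = -8*j)
(-277213 + (c + 99*(-104))) + s(258) = (-277213 + (-241 + 99*(-104))) - 8*258 = (-277213 + (-241 - 10296)) - 2064 = (-277213 - 10537) - 2064 = -287750 - 2064 = -289814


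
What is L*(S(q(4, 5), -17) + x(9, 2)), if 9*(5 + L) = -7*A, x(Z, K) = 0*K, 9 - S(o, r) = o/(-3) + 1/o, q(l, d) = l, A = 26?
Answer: -27467/108 ≈ -254.32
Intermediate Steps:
S(o, r) = 9 - 1/o + o/3 (S(o, r) = 9 - (o/(-3) + 1/o) = 9 - (o*(-⅓) + 1/o) = 9 - (-o/3 + 1/o) = 9 - (1/o - o/3) = 9 + (-1/o + o/3) = 9 - 1/o + o/3)
x(Z, K) = 0
L = -227/9 (L = -5 + (-7*26)/9 = -5 + (⅑)*(-182) = -5 - 182/9 = -227/9 ≈ -25.222)
L*(S(q(4, 5), -17) + x(9, 2)) = -227*((9 - 1/4 + (⅓)*4) + 0)/9 = -227*((9 - 1*¼ + 4/3) + 0)/9 = -227*((9 - ¼ + 4/3) + 0)/9 = -227*(121/12 + 0)/9 = -227/9*121/12 = -27467/108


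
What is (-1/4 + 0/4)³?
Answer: -1/64 ≈ -0.015625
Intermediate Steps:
(-1/4 + 0/4)³ = (-1*¼ + 0*(¼))³ = (-¼ + 0)³ = (-¼)³ = -1/64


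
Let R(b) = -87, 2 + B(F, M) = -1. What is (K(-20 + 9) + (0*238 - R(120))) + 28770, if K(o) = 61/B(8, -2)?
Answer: 86510/3 ≈ 28837.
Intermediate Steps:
B(F, M) = -3 (B(F, M) = -2 - 1 = -3)
K(o) = -61/3 (K(o) = 61/(-3) = 61*(-1/3) = -61/3)
(K(-20 + 9) + (0*238 - R(120))) + 28770 = (-61/3 + (0*238 - 1*(-87))) + 28770 = (-61/3 + (0 + 87)) + 28770 = (-61/3 + 87) + 28770 = 200/3 + 28770 = 86510/3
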